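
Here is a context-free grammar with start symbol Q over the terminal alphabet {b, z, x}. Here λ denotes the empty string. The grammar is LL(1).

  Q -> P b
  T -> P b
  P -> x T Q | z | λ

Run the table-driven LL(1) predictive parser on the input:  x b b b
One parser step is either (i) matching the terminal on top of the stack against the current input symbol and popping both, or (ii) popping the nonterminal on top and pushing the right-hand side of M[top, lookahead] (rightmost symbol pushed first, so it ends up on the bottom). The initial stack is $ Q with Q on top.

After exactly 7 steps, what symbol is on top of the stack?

P

     Stack      Input      Action
  1  $ Q        x b b b $  expand Q -> P b
  2  $ b P      x b b b $  expand P -> x T Q
  3  $ b Q T x  x b b b $  match x
  4  $ b Q T    b b b $    expand T -> P b
  5  $ b Q b P  b b b $    expand P -> λ
  6  $ b Q b    b b b $    match b
  7  $ b Q      b b $      expand Q -> P b
Stack after step 7: $ b b P (top = P).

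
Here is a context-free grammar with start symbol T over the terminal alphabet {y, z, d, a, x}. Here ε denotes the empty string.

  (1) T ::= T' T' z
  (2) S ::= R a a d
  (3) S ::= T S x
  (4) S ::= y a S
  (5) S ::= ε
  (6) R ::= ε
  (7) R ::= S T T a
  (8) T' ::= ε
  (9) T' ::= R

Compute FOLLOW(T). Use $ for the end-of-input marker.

{$, a, x, y, z}

FIRST(T): from T::=T' T' z we get {a, y, z}. So FIRST(T) = {a, y, z}.
FIRST(S): from S::=R a a d we get {a, y, z}; from S::=T S x we get {a, y, z}; from S::=y a S we get {y}; from S::=ε we get {ε}. So FIRST(S) = {ε, a, y, z}.
FIRST(R): from R::=ε we get {ε}; from R::=S T T a we get {a, y, z}. So FIRST(R) = {ε, a, y, z}.
FIRST(T'): from T'::=ε we get {ε}; from T'::=R we get {ε, a, y, z}. So FIRST(T') = {ε, a, y, z}.
FOLLOW(T) includes $ since T is the start symbol.
FOLLOW(T): in S::=T S x, T is followed by S x with FIRST {a, x, y, z}; in R::=S T T a (occurrence 1), T is followed by T a with FIRST {a, y, z}; in R::=S T T a (occurrence 2), T is followed by a with FIRST {a}. Thus FOLLOW(T) = {$, a, x, y, z}.
FOLLOW(S): in S::=T S x, S is followed by x with FIRST {x}; in S::=y a S, the suffix after S is empty (adds nothing new); in R::=S T T a, S is followed by T T a with FIRST {a, y, z}. Thus FOLLOW(S) = {a, x, y, z}.
FOLLOW(T'): in T::=T' T' z (occurrence 1), T' is followed by T' z with FIRST {a, y, z}; in T::=T' T' z (occurrence 2), T' is followed by z with FIRST {z}. Thus FOLLOW(T') = {a, y, z}.
FOLLOW(R): in S::=R a a d, R is followed by a a d with FIRST {a}; in T'::=R, the suffix after R is empty, so FOLLOW(R) ⊇ FOLLOW(T') = {a, y, z}. Thus FOLLOW(R) = {a, y, z}.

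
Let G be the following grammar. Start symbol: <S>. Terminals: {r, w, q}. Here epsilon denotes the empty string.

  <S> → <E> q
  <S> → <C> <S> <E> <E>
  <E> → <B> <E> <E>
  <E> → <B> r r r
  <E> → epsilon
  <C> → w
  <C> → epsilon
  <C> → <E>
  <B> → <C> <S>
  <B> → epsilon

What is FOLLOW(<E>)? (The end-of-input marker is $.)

{$, q, r, w}

FIRST(<S>) = {q, r, w}  (via <E> q, <C> <S> <E> <E>)
FIRST(<E>) = {epsilon, q, r, w}  (via <B> <E> <E>, <B> r r r)
FIRST(<C>) = {epsilon, q, r, w}  (via <E>)
FIRST(<B>) = {epsilon, q, r, w}  (via <C> <S>)
FOLLOW(<S>) includes $ since <S> is the start symbol.
FOLLOW(<C>): in <S>→<C> <S> <E> <E>, <C> is followed by <S> <E> <E> with FIRST {q, r, w}; in <B>→<C> <S>, <C> is followed by <S> with FIRST {q, r, w}. Thus FOLLOW(<C>) = {q, r, w}.
FOLLOW(<S>): in <S>→<C> <S> <E> <E>, <S> is followed by <E> <E> with FIRST {epsilon, q, r, w}; in <S>→<C> <S> <E> <E>, the suffix after <S> is nullable (adds nothing new); in <B>→<C> <S>, the suffix after <S> is empty, so FOLLOW(<S>) ⊇ FOLLOW(<B>) = {$, q, r, w}. Thus FOLLOW(<S>) = {$, q, r, w}.
FOLLOW(<E>): in <S>→<E> q, <E> is followed by q with FIRST {q}; in <S>→<C> <S> <E> <E> (occurrence 1), <E> is followed by <E> with FIRST {epsilon, q, r, w}; in <S>→<C> <S> <E> <E> (occurrence 1), the suffix after <E> is nullable, so FOLLOW(<E>) ⊇ FOLLOW(<S>) = {$, q, r, w}; in <S>→<C> <S> <E> <E> (occurrence 2), the suffix after <E> is empty, so FOLLOW(<E>) ⊇ FOLLOW(<S>) = {$, q, r, w}; in <E>→<B> <E> <E> (occurrence 1), <E> is followed by <E> with FIRST {epsilon, q, r, w}; in <E>→<B> <E> <E> (occurrence 1), the suffix after <E> is nullable (adds nothing new); in <E>→<B> <E> <E> (occurrence 2), the suffix after <E> is empty (adds nothing new); in <C>→<E>, the suffix after <E> is empty, so FOLLOW(<E>) ⊇ FOLLOW(<C>) = {q, r, w}. Thus FOLLOW(<E>) = {$, q, r, w}.
FOLLOW(<B>): in <E>→<B> <E> <E>, <B> is followed by <E> <E> with FIRST {epsilon, q, r, w}; in <E>→<B> <E> <E>, the suffix after <B> is nullable, so FOLLOW(<B>) ⊇ FOLLOW(<E>) = {$, q, r, w}; in <E>→<B> r r r, <B> is followed by r r r with FIRST {r}. Thus FOLLOW(<B>) = {$, q, r, w}.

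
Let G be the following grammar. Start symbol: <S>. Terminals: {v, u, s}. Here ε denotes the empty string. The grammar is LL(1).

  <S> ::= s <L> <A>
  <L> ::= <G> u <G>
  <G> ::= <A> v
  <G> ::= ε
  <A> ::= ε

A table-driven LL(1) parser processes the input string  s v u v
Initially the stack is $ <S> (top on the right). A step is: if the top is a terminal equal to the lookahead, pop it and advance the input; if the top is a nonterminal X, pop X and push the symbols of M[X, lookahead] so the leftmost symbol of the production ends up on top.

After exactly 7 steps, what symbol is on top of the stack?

step 1: stack=$ <S>  input=s v u v $  — expand <S> ::= s <L> <A>
step 2: stack=$ <A> <L> s  input=s v u v $  — match s
step 3: stack=$ <A> <L>  input=v u v $  — expand <L> ::= <G> u <G>
step 4: stack=$ <A> <G> u <G>  input=v u v $  — expand <G> ::= <A> v
step 5: stack=$ <A> <G> u v <A>  input=v u v $  — expand <A> ::= ε
step 6: stack=$ <A> <G> u v  input=v u v $  — match v
step 7: stack=$ <A> <G> u  input=u v $  — match u
Stack after step 7: $ <A> <G> (top = <G>).

<G>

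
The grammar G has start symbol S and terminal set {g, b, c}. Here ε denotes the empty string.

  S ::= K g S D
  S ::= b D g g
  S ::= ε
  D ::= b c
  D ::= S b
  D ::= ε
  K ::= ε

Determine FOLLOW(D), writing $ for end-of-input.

{$, b, g}

FIRST(K) = {ε}
FIRST(S) = {ε, b, g}  (via K g S D)
FIRST(D) = {ε, b, g}  (via S b)
FOLLOW(S) includes $ since S is the start symbol.
FOLLOW(S): in S::=K g S D, S is followed by D with FIRST {ε, b, g}; in S::=K g S D, the suffix after S is nullable (adds nothing new); in D::=S b, S is followed by b with FIRST {b}. Thus FOLLOW(S) = {$, b, g}.
FOLLOW(D): in S::=K g S D, the suffix after D is empty, so FOLLOW(D) ⊇ FOLLOW(S) = {$, b, g}; in S::=b D g g, D is followed by g g with FIRST {g}. Thus FOLLOW(D) = {$, b, g}.
FOLLOW(K): in S::=K g S D, K is followed by g S D with FIRST {g}. Thus FOLLOW(K) = {g}.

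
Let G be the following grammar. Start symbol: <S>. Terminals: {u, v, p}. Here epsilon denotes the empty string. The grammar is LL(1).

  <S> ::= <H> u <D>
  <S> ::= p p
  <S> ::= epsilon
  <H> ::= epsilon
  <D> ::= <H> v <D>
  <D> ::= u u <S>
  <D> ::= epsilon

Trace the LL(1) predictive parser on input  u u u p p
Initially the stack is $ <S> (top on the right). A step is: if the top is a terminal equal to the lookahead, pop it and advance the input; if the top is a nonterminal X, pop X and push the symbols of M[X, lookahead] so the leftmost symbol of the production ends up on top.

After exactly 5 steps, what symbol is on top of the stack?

step 1: stack=$ <S>  input=u u u p p $  — expand <S> ::= <H> u <D>
step 2: stack=$ <D> u <H>  input=u u u p p $  — expand <H> ::= epsilon
step 3: stack=$ <D> u  input=u u u p p $  — match u
step 4: stack=$ <D>  input=u u p p $  — expand <D> ::= u u <S>
step 5: stack=$ <S> u u  input=u u p p $  — match u
Stack after step 5: $ <S> u (top = u).

u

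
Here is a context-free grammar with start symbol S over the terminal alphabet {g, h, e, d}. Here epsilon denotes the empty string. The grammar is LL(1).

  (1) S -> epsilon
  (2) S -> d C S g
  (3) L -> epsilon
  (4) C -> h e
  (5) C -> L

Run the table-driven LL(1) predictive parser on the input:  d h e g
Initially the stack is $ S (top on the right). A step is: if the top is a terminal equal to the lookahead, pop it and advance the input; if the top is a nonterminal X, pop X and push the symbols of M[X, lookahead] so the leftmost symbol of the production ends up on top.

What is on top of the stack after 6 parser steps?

step 1: stack=$ S  input=d h e g $  — expand S -> d C S g
step 2: stack=$ g S C d  input=d h e g $  — match d
step 3: stack=$ g S C  input=h e g $  — expand C -> h e
step 4: stack=$ g S e h  input=h e g $  — match h
step 5: stack=$ g S e  input=e g $  — match e
step 6: stack=$ g S  input=g $  — expand S -> epsilon
Stack after step 6: $ g (top = g).

g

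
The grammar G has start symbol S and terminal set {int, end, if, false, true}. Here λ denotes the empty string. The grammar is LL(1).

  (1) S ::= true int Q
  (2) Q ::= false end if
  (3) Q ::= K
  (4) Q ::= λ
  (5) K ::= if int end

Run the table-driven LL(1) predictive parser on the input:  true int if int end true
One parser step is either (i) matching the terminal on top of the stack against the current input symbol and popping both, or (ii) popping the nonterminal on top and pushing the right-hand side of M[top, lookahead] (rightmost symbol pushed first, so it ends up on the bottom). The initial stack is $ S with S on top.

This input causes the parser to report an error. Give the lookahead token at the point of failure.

true

     Stack         Input                       Action
  1  $ S           true int if int end true $  expand S ::= true int Q
  2  $ Q int true  true int if int end true $  match true
  3  $ Q int       int if int end true $       match int
  4  $ Q           if int end true $           expand Q ::= K
  5  $ K           if int end true $           expand K ::= if int end
  6  $ end int if  if int end true $           match if
  7  $ end int     int end true $              match int
  8  $ end         end true $                  match end
  9  $             true $                      error: stack empty but input remains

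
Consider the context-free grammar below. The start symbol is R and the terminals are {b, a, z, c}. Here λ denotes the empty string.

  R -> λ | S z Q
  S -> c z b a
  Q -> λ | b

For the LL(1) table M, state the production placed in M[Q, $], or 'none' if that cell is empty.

Q -> λ

FIRST(S) = {c}
FIRST(Q) = {λ, b}
FIRST(R) = {λ, c}  (via S z Q)
FOLLOW(R) includes $ since R is the start symbol.
FOLLOW(R): R appears on no right-hand side. Thus FOLLOW(R) = {$}.
FOLLOW(Q): in R->S z Q, the suffix after Q is empty, so FOLLOW(Q) ⊇ FOLLOW(R) = {$}. Thus FOLLOW(Q) = {$}.
For Q -> λ: FIRST(λ) = {λ}, so it goes in M[Q, t] for t ∈ {}; since λ ∈ FIRST, also for every t ∈ FOLLOW(Q) = {$}.
For Q -> b: FIRST(b) = {b}, so it goes in M[Q, t] for t ∈ {b}.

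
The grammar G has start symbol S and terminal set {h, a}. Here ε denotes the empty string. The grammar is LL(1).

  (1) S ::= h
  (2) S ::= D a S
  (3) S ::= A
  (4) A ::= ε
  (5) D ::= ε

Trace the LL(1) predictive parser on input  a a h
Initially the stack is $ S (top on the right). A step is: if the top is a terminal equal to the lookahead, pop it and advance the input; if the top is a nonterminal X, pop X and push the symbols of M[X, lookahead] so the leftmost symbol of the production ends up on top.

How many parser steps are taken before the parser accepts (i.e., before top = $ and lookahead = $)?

     Stack    Input    Action
  1  $ S      a a h $  expand S ::= D a S
  2  $ S a D  a a h $  expand D ::= ε
  3  $ S a    a a h $  match a
  4  $ S      a h $    expand S ::= D a S
  5  $ S a D  a h $    expand D ::= ε
  6  $ S a    a h $    match a
  7  $ S      h $      expand S ::= h
  8  $ h      h $      match h
Accept reached after 8 steps.

8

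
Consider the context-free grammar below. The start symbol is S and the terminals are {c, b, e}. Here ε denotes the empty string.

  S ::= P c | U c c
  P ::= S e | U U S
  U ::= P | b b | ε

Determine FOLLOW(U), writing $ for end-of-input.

{b, c}

FIRST(S) = {b, c}  (via P c, U c c)
FIRST(P) = {b, c}  (via S e, U U S)
FIRST(U) = {ε, b, c}  (via P)
FOLLOW(S) includes $ since S is the start symbol.
FOLLOW(U): in S::=U c c, U is followed by c c with FIRST {c}; in P::=U U S (occurrence 1), U is followed by U S with FIRST {b, c}; in P::=U U S (occurrence 2), U is followed by S with FIRST {b, c}. Thus FOLLOW(U) = {b, c}.
FOLLOW(P): in S::=P c, P is followed by c with FIRST {c}; in U::=P, the suffix after P is empty, so FOLLOW(P) ⊇ FOLLOW(U) = {b, c}. Thus FOLLOW(P) = {b, c}.
FOLLOW(S): in P::=S e, S is followed by e with FIRST {e}; in P::=U U S, the suffix after S is empty, so FOLLOW(S) ⊇ FOLLOW(P) = {b, c}. Thus FOLLOW(S) = {$, b, c, e}.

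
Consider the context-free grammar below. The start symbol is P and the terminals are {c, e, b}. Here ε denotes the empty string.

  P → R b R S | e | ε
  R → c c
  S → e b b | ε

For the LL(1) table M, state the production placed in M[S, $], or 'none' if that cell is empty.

FIRST(R): from R→c c we get {c}. So FIRST(R) = {c}.
FIRST(S): from S→e b b we get {e}; from S→ε we get {ε}. So FIRST(S) = {ε, e}.
FIRST(P): from P→R b R S we get {c}; from P→e we get {e}; from P→ε we get {ε}. So FIRST(P) = {ε, c, e}.
FOLLOW(P) includes $ since P is the start symbol.
FOLLOW(P): P appears on no right-hand side. Thus FOLLOW(P) = {$}.
FOLLOW(S): in P→R b R S, the suffix after S is empty, so FOLLOW(S) ⊇ FOLLOW(P) = {$}. Thus FOLLOW(S) = {$}.
For S → e b b: FIRST(e b b) = {e}, so it goes in M[S, t] for t ∈ {e}.
For S → ε: FIRST(ε) = {ε}, so it goes in M[S, t] for t ∈ {}; since ε ∈ FIRST, also for every t ∈ FOLLOW(S) = {$}.

S → ε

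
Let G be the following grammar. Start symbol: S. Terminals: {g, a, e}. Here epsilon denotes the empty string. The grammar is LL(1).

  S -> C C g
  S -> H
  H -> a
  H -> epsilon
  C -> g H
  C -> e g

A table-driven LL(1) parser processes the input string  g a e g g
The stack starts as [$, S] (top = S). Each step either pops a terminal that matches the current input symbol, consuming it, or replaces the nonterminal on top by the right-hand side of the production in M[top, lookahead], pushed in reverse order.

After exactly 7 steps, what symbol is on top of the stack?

g

step 1: stack=$ S  input=g a e g g $  — expand S -> C C g
step 2: stack=$ g C C  input=g a e g g $  — expand C -> g H
step 3: stack=$ g C H g  input=g a e g g $  — match g
step 4: stack=$ g C H  input=a e g g $  — expand H -> a
step 5: stack=$ g C a  input=a e g g $  — match a
step 6: stack=$ g C  input=e g g $  — expand C -> e g
step 7: stack=$ g g e  input=e g g $  — match e
Stack after step 7: $ g g (top = g).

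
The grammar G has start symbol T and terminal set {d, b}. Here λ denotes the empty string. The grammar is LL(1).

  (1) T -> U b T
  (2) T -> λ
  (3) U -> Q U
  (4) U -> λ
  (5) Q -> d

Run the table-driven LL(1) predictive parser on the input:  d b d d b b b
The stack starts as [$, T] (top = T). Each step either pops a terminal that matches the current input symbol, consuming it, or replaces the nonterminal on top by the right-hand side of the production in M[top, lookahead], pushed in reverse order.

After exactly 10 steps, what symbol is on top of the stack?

      Stack      Input            Action
   1  $ T        d b d d b b b $  expand T -> U b T
   2  $ T b U    d b d d b b b $  expand U -> Q U
   3  $ T b U Q  d b d d b b b $  expand Q -> d
   4  $ T b U d  d b d d b b b $  match d
   5  $ T b U    b d d b b b $    expand U -> λ
   6  $ T b      b d d b b b $    match b
   7  $ T        d d b b b $      expand T -> U b T
   8  $ T b U    d d b b b $      expand U -> Q U
   9  $ T b U Q  d d b b b $      expand Q -> d
  10  $ T b U d  d d b b b $      match d
Stack after step 10: $ T b U (top = U).

U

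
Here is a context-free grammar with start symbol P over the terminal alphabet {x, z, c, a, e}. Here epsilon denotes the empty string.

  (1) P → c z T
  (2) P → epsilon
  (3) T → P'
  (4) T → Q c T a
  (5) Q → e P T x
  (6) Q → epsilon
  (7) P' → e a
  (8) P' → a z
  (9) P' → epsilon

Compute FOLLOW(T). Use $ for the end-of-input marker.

FIRST(P): from P→c z T we get {c}; from P→epsilon we get {epsilon}. So FIRST(P) = {epsilon, c}.
FIRST(Q): from Q→e P T x we get {e}; from Q→epsilon we get {epsilon}. So FIRST(Q) = {epsilon, e}.
FIRST(P'): from P'→e a we get {e}; from P'→a z we get {a}; from P'→epsilon we get {epsilon}. So FIRST(P') = {epsilon, a, e}.
FIRST(T): from T→P' we get {epsilon, a, e}; from T→Q c T a we get {c, e}. So FIRST(T) = {epsilon, a, c, e}.
FOLLOW(P) includes $ since P is the start symbol.
FOLLOW(P): in Q→e P T x, P is followed by T x with FIRST {a, c, e, x}. Thus FOLLOW(P) = {$, a, c, e, x}.
FOLLOW(T): in P→c z T, the suffix after T is empty, so FOLLOW(T) ⊇ FOLLOW(P) = {$, a, c, e, x}; in T→Q c T a, T is followed by a with FIRST {a}; in Q→e P T x, T is followed by x with FIRST {x}. Thus FOLLOW(T) = {$, a, c, e, x}.
FOLLOW(Q): in T→Q c T a, Q is followed by c T a with FIRST {c}. Thus FOLLOW(Q) = {c}.
FOLLOW(P'): in T→P', the suffix after P' is empty, so FOLLOW(P') ⊇ FOLLOW(T) = {$, a, c, e, x}. Thus FOLLOW(P') = {$, a, c, e, x}.

{$, a, c, e, x}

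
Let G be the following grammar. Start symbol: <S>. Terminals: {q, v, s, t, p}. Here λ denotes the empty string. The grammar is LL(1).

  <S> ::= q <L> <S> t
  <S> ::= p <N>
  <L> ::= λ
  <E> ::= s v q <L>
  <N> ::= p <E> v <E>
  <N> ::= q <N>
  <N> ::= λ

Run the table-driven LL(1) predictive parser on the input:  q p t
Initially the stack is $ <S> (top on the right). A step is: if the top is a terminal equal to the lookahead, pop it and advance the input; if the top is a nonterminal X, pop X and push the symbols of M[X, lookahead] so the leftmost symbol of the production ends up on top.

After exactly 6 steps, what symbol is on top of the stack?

t

     Stack          Input    Action
  1  $ <S>          q p t $  expand <S> ::= q <L> <S> t
  2  $ t <S> <L> q  q p t $  match q
  3  $ t <S> <L>    p t $    expand <L> ::= λ
  4  $ t <S>        p t $    expand <S> ::= p <N>
  5  $ t <N> p      p t $    match p
  6  $ t <N>        t $      expand <N> ::= λ
Stack after step 6: $ t (top = t).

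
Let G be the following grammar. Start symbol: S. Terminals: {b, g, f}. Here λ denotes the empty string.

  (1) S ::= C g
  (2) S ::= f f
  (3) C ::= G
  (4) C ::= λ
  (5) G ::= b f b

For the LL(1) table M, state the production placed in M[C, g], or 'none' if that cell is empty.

FIRST(G) = {b}
FIRST(C) = {λ, b}  (via G)
FIRST(S) = {b, f, g}  (via C g)
FOLLOW(S) includes $ since S is the start symbol.
FOLLOW(C): in S::=C g, C is followed by g with FIRST {g}. Thus FOLLOW(C) = {g}.
For C ::= G: FIRST(G) = {b}, so it goes in M[C, t] for t ∈ {b}.
For C ::= λ: FIRST(λ) = {λ}, so it goes in M[C, t] for t ∈ {}; since λ ∈ FIRST, also for every t ∈ FOLLOW(C) = {g}.

C ::= λ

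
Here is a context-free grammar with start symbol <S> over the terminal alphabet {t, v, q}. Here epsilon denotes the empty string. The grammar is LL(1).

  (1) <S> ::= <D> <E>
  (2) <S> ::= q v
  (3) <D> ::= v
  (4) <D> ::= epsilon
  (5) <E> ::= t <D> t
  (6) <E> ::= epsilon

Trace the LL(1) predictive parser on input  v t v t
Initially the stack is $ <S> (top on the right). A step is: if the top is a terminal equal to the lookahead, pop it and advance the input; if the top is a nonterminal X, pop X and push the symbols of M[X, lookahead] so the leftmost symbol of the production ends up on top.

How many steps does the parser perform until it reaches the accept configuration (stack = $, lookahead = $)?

8

step 1: stack=$ <S>  input=v t v t $  — expand <S> ::= <D> <E>
step 2: stack=$ <E> <D>  input=v t v t $  — expand <D> ::= v
step 3: stack=$ <E> v  input=v t v t $  — match v
step 4: stack=$ <E>  input=t v t $  — expand <E> ::= t <D> t
step 5: stack=$ t <D> t  input=t v t $  — match t
step 6: stack=$ t <D>  input=v t $  — expand <D> ::= v
step 7: stack=$ t v  input=v t $  — match v
step 8: stack=$ t  input=t $  — match t
Accept reached after 8 steps.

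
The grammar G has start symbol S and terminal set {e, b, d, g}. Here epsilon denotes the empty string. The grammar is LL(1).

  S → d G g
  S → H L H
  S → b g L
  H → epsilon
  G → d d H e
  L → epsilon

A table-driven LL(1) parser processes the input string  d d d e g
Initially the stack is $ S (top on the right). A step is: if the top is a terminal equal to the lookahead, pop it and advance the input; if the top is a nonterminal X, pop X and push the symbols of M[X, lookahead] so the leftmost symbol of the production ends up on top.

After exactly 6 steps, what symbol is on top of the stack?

step 1: stack=$ S  input=d d d e g $  — expand S → d G g
step 2: stack=$ g G d  input=d d d e g $  — match d
step 3: stack=$ g G  input=d d e g $  — expand G → d d H e
step 4: stack=$ g e H d d  input=d d e g $  — match d
step 5: stack=$ g e H d  input=d e g $  — match d
step 6: stack=$ g e H  input=e g $  — expand H → epsilon
Stack after step 6: $ g e (top = e).

e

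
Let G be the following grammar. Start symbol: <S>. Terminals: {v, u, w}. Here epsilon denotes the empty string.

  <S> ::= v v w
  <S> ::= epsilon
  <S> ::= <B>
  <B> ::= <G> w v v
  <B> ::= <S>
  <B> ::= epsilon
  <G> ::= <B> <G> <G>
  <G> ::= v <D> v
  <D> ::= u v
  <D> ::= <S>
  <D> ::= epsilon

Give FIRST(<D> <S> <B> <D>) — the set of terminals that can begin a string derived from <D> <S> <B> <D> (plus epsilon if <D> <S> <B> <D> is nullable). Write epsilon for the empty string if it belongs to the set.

FIRST(<S>): from <S>::=v v w we get {v}; from <S>::=epsilon we get {epsilon}; from <S>::=<B> we get {epsilon, v}. So FIRST(<S>) = {epsilon, v}.
FIRST(<D>): from <D>::=u v we get {u}; from <D>::=<S> we get {epsilon, v}; from <D>::=epsilon we get {epsilon}. So FIRST(<D>) = {epsilon, u, v}.
FIRST(<B>): from <B>::=<G> w v v we get {v}; from <B>::=<S> we get {epsilon, v}; from <B>::=epsilon we get {epsilon}. So FIRST(<B>) = {epsilon, v}.
FIRST(<G>): from <G>::=<B> <G> <G> we get {v}; from <G>::=v <D> v we get {v}. So FIRST(<G>) = {v}.
FIRST(<D> <S> <B> <D>): take FIRST of each symbol in turn, carrying on past any symbol whose FIRST contains epsilon; result {epsilon, u, v}.

{epsilon, u, v}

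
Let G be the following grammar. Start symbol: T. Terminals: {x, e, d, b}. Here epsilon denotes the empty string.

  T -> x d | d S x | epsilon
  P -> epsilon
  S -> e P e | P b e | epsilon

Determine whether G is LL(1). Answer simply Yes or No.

Yes

FIRST(T) = {epsilon, d, x}
FIRST(P) = {epsilon}
FIRST(S) = {epsilon, b, e}
FOLLOW(T) = {$}
FOLLOW(P) = {b, e}
FOLLOW(S) = {x}
Each cell of M receives at most one production.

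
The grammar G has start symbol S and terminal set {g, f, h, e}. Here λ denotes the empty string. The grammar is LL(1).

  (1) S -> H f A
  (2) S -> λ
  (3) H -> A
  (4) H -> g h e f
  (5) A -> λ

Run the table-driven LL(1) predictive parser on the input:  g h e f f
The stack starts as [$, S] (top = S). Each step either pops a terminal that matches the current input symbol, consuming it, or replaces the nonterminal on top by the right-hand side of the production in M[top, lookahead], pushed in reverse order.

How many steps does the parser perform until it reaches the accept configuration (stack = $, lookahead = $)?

8

     Stack          Input        Action
  1  $ S            g h e f f $  expand S -> H f A
  2  $ A f H        g h e f f $  expand H -> g h e f
  3  $ A f f e h g  g h e f f $  match g
  4  $ A f f e h    h e f f $    match h
  5  $ A f f e      e f f $      match e
  6  $ A f f        f f $        match f
  7  $ A f          f $          match f
  8  $ A            $            expand A -> λ
Accept reached after 8 steps.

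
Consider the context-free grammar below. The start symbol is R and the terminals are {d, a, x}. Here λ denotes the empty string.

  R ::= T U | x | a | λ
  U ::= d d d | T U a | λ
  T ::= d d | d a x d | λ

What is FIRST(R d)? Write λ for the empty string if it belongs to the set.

{a, d, x}

FIRST(T): from T::=d d we get {d}; from T::=d a x d we get {d}; from T::=λ we get {λ}. So FIRST(T) = {λ, d}.
FIRST(U): from U::=d d d we get {d}; from U::=T U a we get {a, d}; from U::=λ we get {λ}. So FIRST(U) = {λ, a, d}.
FIRST(R): from R::=T U we get {λ, a, d}; from R::=x we get {x}; from R::=a we get {a}; from R::=λ we get {λ}. So FIRST(R) = {λ, a, d, x}.
FIRST(R d): take FIRST of each symbol in turn, carrying on past any symbol whose FIRST contains λ; result {a, d, x}.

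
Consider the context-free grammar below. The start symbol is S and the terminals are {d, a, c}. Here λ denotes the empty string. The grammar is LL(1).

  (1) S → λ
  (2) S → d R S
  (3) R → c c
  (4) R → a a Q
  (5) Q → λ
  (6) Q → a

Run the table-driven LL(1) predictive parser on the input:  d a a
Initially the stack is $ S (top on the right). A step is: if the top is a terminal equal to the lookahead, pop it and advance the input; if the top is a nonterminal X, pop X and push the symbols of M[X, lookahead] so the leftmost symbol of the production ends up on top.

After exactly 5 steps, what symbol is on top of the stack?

     Stack      Input    Action
  1  $ S        d a a $  expand S → d R S
  2  $ S R d    d a a $  match d
  3  $ S R      a a $    expand R → a a Q
  4  $ S Q a a  a a $    match a
  5  $ S Q a    a $      match a
Stack after step 5: $ S Q (top = Q).

Q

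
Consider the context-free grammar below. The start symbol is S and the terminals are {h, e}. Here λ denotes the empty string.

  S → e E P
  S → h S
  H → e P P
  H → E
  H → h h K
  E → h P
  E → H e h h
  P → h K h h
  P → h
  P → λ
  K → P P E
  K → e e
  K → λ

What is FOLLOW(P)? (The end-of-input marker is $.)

FIRST(S) = {e, h}
FIRST(P) = {λ, h}
FIRST(H) = {e, h}  (via E)
FIRST(E) = {e, h}  (via H e h h)
FIRST(K) = {λ, e, h}  (via P P E)
FOLLOW(S) includes $ since S is the start symbol.
FOLLOW(S): in S→h S, the suffix after S is empty (adds nothing new). Thus FOLLOW(S) = {$}.
FOLLOW(H): in E→H e h h, H is followed by e h h with FIRST {e}. Thus FOLLOW(H) = {e}.
FOLLOW(K): in H→h h K, the suffix after K is empty, so FOLLOW(K) ⊇ FOLLOW(H) = {e}; in P→h K h h, K is followed by h h with FIRST {h}. Thus FOLLOW(K) = {e, h}.
FOLLOW(E): in S→e E P, E is followed by P with FIRST {λ, h}; in S→e E P, the suffix after E is nullable, so FOLLOW(E) ⊇ FOLLOW(S) = {$}; in H→E, the suffix after E is empty, so FOLLOW(E) ⊇ FOLLOW(H) = {e}; in K→P P E, the suffix after E is empty, so FOLLOW(E) ⊇ FOLLOW(K) = {e, h}. Thus FOLLOW(E) = {$, e, h}.
FOLLOW(P): in S→e E P, the suffix after P is empty, so FOLLOW(P) ⊇ FOLLOW(S) = {$}; in H→e P P (occurrence 1), P is followed by P with FIRST {λ, h}; in H→e P P (occurrence 1), the suffix after P is nullable, so FOLLOW(P) ⊇ FOLLOW(H) = {e}; in H→e P P (occurrence 2), the suffix after P is empty, so FOLLOW(P) ⊇ FOLLOW(H) = {e}; in E→h P, the suffix after P is empty, so FOLLOW(P) ⊇ FOLLOW(E) = {$, e, h}; in K→P P E (occurrence 1), P is followed by P E with FIRST {e, h}; in K→P P E (occurrence 2), P is followed by E with FIRST {e, h}. Thus FOLLOW(P) = {$, e, h}.

{$, e, h}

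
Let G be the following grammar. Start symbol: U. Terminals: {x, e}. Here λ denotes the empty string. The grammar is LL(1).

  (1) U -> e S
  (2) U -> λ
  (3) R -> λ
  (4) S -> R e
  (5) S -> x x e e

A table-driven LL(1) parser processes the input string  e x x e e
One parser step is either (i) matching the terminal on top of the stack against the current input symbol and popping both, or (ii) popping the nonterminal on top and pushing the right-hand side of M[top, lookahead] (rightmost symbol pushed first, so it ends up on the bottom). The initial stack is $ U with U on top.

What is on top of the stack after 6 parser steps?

step 1: stack=$ U  input=e x x e e $  — expand U -> e S
step 2: stack=$ S e  input=e x x e e $  — match e
step 3: stack=$ S  input=x x e e $  — expand S -> x x e e
step 4: stack=$ e e x x  input=x x e e $  — match x
step 5: stack=$ e e x  input=x e e $  — match x
step 6: stack=$ e e  input=e e $  — match e
Stack after step 6: $ e (top = e).

e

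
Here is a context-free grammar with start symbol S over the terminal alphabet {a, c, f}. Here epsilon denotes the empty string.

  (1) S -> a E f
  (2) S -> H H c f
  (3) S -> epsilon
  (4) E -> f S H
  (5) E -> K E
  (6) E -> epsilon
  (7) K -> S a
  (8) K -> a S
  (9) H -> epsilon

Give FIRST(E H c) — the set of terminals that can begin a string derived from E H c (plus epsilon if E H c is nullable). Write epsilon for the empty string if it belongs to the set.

FIRST(H): from H->epsilon we get {epsilon}. So FIRST(H) = {epsilon}.
FIRST(S): from S->a E f we get {a}; from S->H H c f we get {c}; from S->epsilon we get {epsilon}. So FIRST(S) = {epsilon, a, c}.
FIRST(K): from K->S a we get {a, c}; from K->a S we get {a}. So FIRST(K) = {a, c}.
FIRST(E): from E->f S H we get {f}; from E->K E we get {a, c}; from E->epsilon we get {epsilon}. So FIRST(E) = {epsilon, a, c, f}.
FIRST(E H c): take FIRST of each symbol in turn, carrying on past any symbol whose FIRST contains epsilon; result {a, c, f}.

{a, c, f}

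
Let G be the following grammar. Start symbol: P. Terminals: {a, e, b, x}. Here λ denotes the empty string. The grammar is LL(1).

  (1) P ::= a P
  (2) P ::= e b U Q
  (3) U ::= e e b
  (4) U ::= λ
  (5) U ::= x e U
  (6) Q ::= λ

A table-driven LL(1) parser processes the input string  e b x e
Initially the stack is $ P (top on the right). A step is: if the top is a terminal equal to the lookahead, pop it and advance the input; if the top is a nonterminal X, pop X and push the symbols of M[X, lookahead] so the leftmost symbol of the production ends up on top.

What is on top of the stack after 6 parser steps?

U

     Stack      Input      Action
  1  $ P        e b x e $  expand P ::= e b U Q
  2  $ Q U b e  e b x e $  match e
  3  $ Q U b    b x e $    match b
  4  $ Q U      x e $      expand U ::= x e U
  5  $ Q U e x  x e $      match x
  6  $ Q U e    e $        match e
Stack after step 6: $ Q U (top = U).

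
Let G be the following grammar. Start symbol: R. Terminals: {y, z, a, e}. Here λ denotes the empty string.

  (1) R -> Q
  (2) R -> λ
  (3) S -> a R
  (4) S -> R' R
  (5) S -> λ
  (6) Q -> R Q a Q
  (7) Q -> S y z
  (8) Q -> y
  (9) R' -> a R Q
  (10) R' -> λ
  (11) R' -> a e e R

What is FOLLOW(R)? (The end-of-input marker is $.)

{$, a, y}

FIRST(R'): from R'->a R Q we get {a}; from R'->λ we get {λ}; from R'->a e e R we get {a}. So FIRST(R') = {λ, a}.
FIRST(R): from R->Q we get {a, y}; from R->λ we get {λ}. So FIRST(R) = {λ, a, y}.
FIRST(S): from S->a R we get {a}; from S->R' R we get {λ, a, y}; from S->λ we get {λ}. So FIRST(S) = {λ, a, y}.
FIRST(Q): from Q->R Q a Q we get {a, y}; from Q->S y z we get {a, y}; from Q->y we get {y}. So FIRST(Q) = {a, y}.
FOLLOW(R) includes $ since R is the start symbol.
FOLLOW(S): in Q->S y z, S is followed by y z with FIRST {y}. Thus FOLLOW(S) = {y}.
FOLLOW(R'): in S->R' R, R' is followed by R with FIRST {λ, a, y}; in S->R' R, the suffix after R' is nullable, so FOLLOW(R') ⊇ FOLLOW(S) = {y}. Thus FOLLOW(R') = {a, y}.
FOLLOW(R): in S->a R, the suffix after R is empty, so FOLLOW(R) ⊇ FOLLOW(S) = {y}; in S->R' R, the suffix after R is empty, so FOLLOW(R) ⊇ FOLLOW(S) = {y}; in Q->R Q a Q, R is followed by Q a Q with FIRST {a, y}; in R'->a R Q, R is followed by Q with FIRST {a, y}; in R'->a e e R, the suffix after R is empty, so FOLLOW(R) ⊇ FOLLOW(R') = {a, y}. Thus FOLLOW(R) = {$, a, y}.
FOLLOW(Q): in R->Q, the suffix after Q is empty, so FOLLOW(Q) ⊇ FOLLOW(R) = {$, a, y}; in Q->R Q a Q (occurrence 1), Q is followed by a Q with FIRST {a}; in Q->R Q a Q (occurrence 2), the suffix after Q is empty (adds nothing new); in R'->a R Q, the suffix after Q is empty, so FOLLOW(Q) ⊇ FOLLOW(R') = {a, y}. Thus FOLLOW(Q) = {$, a, y}.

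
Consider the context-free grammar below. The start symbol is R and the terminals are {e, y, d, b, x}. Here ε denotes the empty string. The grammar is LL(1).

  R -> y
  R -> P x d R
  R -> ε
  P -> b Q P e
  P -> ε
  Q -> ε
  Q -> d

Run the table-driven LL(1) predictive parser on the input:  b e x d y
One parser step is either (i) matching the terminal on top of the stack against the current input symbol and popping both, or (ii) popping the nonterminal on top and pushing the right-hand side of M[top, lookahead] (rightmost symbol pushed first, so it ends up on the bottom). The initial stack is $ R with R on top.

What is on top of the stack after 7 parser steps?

     Stack            Input        Action
  1  $ R              b e x d y $  expand R -> P x d R
  2  $ R d x P        b e x d y $  expand P -> b Q P e
  3  $ R d x e P Q b  b e x d y $  match b
  4  $ R d x e P Q    e x d y $    expand Q -> ε
  5  $ R d x e P      e x d y $    expand P -> ε
  6  $ R d x e        e x d y $    match e
  7  $ R d x          x d y $      match x
Stack after step 7: $ R d (top = d).

d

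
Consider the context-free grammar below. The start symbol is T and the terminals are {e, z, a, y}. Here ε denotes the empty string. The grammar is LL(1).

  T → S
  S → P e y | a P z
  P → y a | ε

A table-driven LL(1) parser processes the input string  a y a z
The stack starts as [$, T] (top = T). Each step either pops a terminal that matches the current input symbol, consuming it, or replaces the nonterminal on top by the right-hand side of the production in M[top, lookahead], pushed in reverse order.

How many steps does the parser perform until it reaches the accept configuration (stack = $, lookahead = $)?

7

     Stack    Input      Action
  1  $ T      a y a z $  expand T → S
  2  $ S      a y a z $  expand S → a P z
  3  $ z P a  a y a z $  match a
  4  $ z P    y a z $    expand P → y a
  5  $ z a y  y a z $    match y
  6  $ z a    a z $      match a
  7  $ z      z $        match z
Accept reached after 7 steps.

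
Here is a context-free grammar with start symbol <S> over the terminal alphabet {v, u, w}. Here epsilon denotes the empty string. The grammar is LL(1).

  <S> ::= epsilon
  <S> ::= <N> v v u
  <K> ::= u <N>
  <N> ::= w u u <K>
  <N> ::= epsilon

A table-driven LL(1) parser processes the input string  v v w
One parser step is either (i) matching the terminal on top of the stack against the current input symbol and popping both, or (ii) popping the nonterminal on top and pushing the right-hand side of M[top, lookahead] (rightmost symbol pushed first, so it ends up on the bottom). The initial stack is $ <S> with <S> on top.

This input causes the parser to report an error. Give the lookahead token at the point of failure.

w

step 1: stack=$ <S>  input=v v w $  — expand <S> ::= <N> v v u
step 2: stack=$ u v v <N>  input=v v w $  — expand <N> ::= epsilon
step 3: stack=$ u v v  input=v v w $  — match v
step 4: stack=$ u v  input=v w $  — match v
step 5: stack=$ u  input=w $  — error: top is terminal u but lookahead is w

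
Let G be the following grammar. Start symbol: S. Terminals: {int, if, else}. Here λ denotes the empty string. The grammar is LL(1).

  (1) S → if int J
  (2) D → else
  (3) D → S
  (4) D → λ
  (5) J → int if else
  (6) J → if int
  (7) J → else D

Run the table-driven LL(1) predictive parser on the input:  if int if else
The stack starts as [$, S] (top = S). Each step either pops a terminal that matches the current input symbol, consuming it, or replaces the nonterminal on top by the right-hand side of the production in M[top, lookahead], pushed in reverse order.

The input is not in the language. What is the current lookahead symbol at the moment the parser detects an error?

else

step 1: stack=$ S  input=if int if else $  — expand S → if int J
step 2: stack=$ J int if  input=if int if else $  — match if
step 3: stack=$ J int  input=int if else $  — match int
step 4: stack=$ J  input=if else $  — expand J → if int
step 5: stack=$ int if  input=if else $  — match if
step 6: stack=$ int  input=else $  — error: top is terminal int but lookahead is else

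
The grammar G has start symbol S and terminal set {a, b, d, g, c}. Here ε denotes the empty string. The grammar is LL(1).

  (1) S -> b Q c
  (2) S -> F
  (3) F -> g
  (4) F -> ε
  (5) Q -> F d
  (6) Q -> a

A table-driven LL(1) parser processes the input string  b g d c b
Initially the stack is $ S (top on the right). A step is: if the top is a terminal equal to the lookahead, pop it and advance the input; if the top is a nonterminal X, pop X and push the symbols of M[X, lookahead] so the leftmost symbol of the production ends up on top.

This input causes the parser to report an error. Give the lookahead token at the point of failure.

     Stack    Input        Action
  1  $ S      b g d c b $  expand S -> b Q c
  2  $ c Q b  b g d c b $  match b
  3  $ c Q    g d c b $    expand Q -> F d
  4  $ c d F  g d c b $    expand F -> g
  5  $ c d g  g d c b $    match g
  6  $ c d    d c b $      match d
  7  $ c      c b $        match c
  8  $        b $          error: stack empty but input remains

b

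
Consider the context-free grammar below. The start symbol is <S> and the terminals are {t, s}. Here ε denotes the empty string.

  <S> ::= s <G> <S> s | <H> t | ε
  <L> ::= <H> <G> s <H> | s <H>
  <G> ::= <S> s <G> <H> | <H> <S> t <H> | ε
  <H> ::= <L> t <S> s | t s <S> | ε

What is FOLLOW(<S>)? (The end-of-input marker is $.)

FIRST(<S>) = {ε, s, t}  (via <H> t)
FIRST(<L>) = {s, t}  (via <H> <G> s <H>)
FIRST(<H>) = {ε, s, t}  (via <L> t <S> s)
FIRST(<G>) = {ε, s, t}  (via <S> s <G> <H>, <H> <S> t <H>)
FOLLOW(<S>) includes $ since <S> is the start symbol.
FOLLOW(<L>): in <H>::=<L> t <S> s, <L> is followed by t <S> s with FIRST {t}. Thus FOLLOW(<L>) = {t}.
FOLLOW(<G>): in <S>::=s <G> <S> s, <G> is followed by <S> s with FIRST {s, t}; in <L>::=<H> <G> s <H>, <G> is followed by s <H> with FIRST {s}; in <G>::=<S> s <G> <H>, <G> is followed by <H> with FIRST {ε, s, t}; in <G>::=<S> s <G> <H>, the suffix after <G> is nullable (adds nothing new). Thus FOLLOW(<G>) = {s, t}.
FOLLOW(<H>): in <S>::=<H> t, <H> is followed by t with FIRST {t}; in <L>::=<H> <G> s <H> (occurrence 1), <H> is followed by <G> s <H> with FIRST {s, t}; in <L>::=<H> <G> s <H> (occurrence 2), the suffix after <H> is empty, so FOLLOW(<H>) ⊇ FOLLOW(<L>) = {t}; in <L>::=s <H>, the suffix after <H> is empty, so FOLLOW(<H>) ⊇ FOLLOW(<L>) = {t}; in <G>::=<S> s <G> <H>, the suffix after <H> is empty, so FOLLOW(<H>) ⊇ FOLLOW(<G>) = {s, t}; in <G>::=<H> <S> t <H> (occurrence 1), <H> is followed by <S> t <H> with FIRST {s, t}; in <G>::=<H> <S> t <H> (occurrence 2), the suffix after <H> is empty, so FOLLOW(<H>) ⊇ FOLLOW(<G>) = {s, t}. Thus FOLLOW(<H>) = {s, t}.
FOLLOW(<S>): in <S>::=s <G> <S> s, <S> is followed by s with FIRST {s}; in <G>::=<S> s <G> <H>, <S> is followed by s <G> <H> with FIRST {s}; in <G>::=<H> <S> t <H>, <S> is followed by t <H> with FIRST {t}; in <H>::=<L> t <S> s, <S> is followed by s with FIRST {s}; in <H>::=t s <S>, the suffix after <S> is empty, so FOLLOW(<S>) ⊇ FOLLOW(<H>) = {s, t}. Thus FOLLOW(<S>) = {$, s, t}.

{$, s, t}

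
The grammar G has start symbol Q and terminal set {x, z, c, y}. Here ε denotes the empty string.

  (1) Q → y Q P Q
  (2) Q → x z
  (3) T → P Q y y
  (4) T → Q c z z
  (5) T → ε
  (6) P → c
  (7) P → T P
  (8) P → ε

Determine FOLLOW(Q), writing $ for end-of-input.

FIRST(Q): from Q→y Q P Q we get {y}; from Q→x z we get {x}. So FIRST(Q) = {x, y}.
FIRST(T): from T→P Q y y we get {c, x, y}; from T→Q c z z we get {x, y}; from T→ε we get {ε}. So FIRST(T) = {ε, c, x, y}.
FIRST(P): from P→c we get {c}; from P→T P we get {ε, c, x, y}; from P→ε we get {ε}. So FIRST(P) = {ε, c, x, y}.
FOLLOW(Q) includes $ since Q is the start symbol.
FOLLOW(Q): in Q→y Q P Q (occurrence 1), Q is followed by P Q with FIRST {c, x, y}; in Q→y Q P Q (occurrence 2), the suffix after Q is empty (adds nothing new); in T→P Q y y, Q is followed by y y with FIRST {y}; in T→Q c z z, Q is followed by c z z with FIRST {c}. Thus FOLLOW(Q) = {$, c, x, y}.
FOLLOW(P): in Q→y Q P Q, P is followed by Q with FIRST {x, y}; in T→P Q y y, P is followed by Q y y with FIRST {x, y}; in P→T P, the suffix after P is empty (adds nothing new). Thus FOLLOW(P) = {x, y}.
FOLLOW(T): in P→T P, T is followed by P with FIRST {ε, c, x, y}; in P→T P, the suffix after T is nullable, so FOLLOW(T) ⊇ FOLLOW(P) = {x, y}. Thus FOLLOW(T) = {c, x, y}.

{$, c, x, y}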